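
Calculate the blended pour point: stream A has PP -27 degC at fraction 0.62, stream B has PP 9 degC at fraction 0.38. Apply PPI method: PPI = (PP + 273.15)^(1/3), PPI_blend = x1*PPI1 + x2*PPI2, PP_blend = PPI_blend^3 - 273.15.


PPI_1 = (-27 + 273.15)^(1/3) = 6.2671
PPI_2 = (9 + 273.15)^(1/3) = 6.558835
PPI_blend = 0.62 * 6.2671 + 0.38 * 6.558835 = 6.377959
PP_blend = 6.377959^3 - 273.15 = 259.4449 - 273.15 = -13.71

-13.71 degC


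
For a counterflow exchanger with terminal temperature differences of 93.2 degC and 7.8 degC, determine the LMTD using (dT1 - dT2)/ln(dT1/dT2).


LMTD = (dT1 - dT2) / ln(dT1/dT2)
= (93.2 - 7.8) / ln(93.2 / 7.8) = 85.4 / 2.48062 = 34.43

34.43 degC


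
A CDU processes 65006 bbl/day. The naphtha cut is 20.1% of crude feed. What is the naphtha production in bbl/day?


Crude throughput = 65006 bbl/day
Fraction yield = 20.1%
yield = throughput * fraction / 100
yield = 65006 * 20.1 / 100 = 13066.206

13066.206 bbl/day


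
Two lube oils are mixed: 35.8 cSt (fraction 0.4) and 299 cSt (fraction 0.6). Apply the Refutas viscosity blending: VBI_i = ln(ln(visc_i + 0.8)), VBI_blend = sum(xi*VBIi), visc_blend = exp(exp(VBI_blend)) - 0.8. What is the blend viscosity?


Refutas method: VBN_i = 14.534*ln(ln(visc_i + 0.8)) + 10.975, blended linearly by mass fraction; since VBN is linear in VBI_i = ln(ln(visc_i + 0.8)) and the fractions sum to 1, blend VBI directly: visc = exp(exp(VBI_blend)) - 0.8
VBI_1 = ln(ln(35.8 + 0.8)) = 1.28095
VBI_2 = ln(ln(299 + 0.8)) = 1.74101
VBI_blend = 0.4 * 1.28095 + 0.6 * 1.74101 = 1.55699
visc_blend = exp(exp(1.55699)) - 0.8 = 114.2

114.2 cSt


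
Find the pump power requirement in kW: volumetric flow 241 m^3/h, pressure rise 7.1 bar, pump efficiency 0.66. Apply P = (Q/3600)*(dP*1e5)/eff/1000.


Q = 241 / 3600 = 0.0669444 m^3/s
P = 0.0669444 * (7.1 * 1e5) / 0.66 / 1000 = 72.02

72.02 kW


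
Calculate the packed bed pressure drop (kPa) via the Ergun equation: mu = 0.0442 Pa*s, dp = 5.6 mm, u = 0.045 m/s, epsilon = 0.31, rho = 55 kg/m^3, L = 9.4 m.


dp = 5.6 mm = 0.0056 m
Viscous term = 150*0.0442*0.045*(1-0.31)^2 / (0.0056^2*0.31^3) = 152042
Inertial term = 1.75*55*0.045^2*(1-0.31) / (0.0056*0.31^3) = 806.124
dP/L = 152042 + 806.124 = 152848 Pa/m
dP = 152848 * 9.4 / 1000 = 1437 kPa

1437 kPa


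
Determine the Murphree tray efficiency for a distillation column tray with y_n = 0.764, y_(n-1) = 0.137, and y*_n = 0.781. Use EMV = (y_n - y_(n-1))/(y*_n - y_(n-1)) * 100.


Murphree vapor efficiency: EMV = (y_n - y_(n-1)) / (y*_n - y_(n-1)) * 100
EMV = (0.764 - 0.137) / (0.781 - 0.137) * 100 = 0.627 / 0.644 * 100 = 97.36

97.36 %


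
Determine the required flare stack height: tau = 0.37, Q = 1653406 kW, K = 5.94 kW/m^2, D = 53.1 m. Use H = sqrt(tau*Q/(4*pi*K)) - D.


tau*Q/(4*pi*K) = 0.37 * 1653406 / (4 * pi * 5.94) = 8195.68
sqrt(8195.68) = 90.53
H = 90.53 - 53.1 = 37.43

37.43 m


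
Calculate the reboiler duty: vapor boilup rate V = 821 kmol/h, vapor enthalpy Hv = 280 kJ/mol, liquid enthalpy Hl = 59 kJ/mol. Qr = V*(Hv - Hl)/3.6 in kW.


Qr = 821 * (280 - 59) / 3.6 = 821 * 221 / 3.6 = 50400

50400 kW


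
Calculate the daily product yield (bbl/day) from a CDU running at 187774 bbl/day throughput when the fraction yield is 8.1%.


Crude throughput = 187774 bbl/day
Fraction yield = 8.1%
yield = throughput * fraction / 100
yield = 187774 * 8.1 / 100 = 15209.694

15209.694 bbl/day


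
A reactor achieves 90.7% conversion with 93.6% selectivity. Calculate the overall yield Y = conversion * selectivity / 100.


Overall yield = conversion (%) * selectivity (%) / 100
Conversion = 90.7%, Selectivity = 93.6%
Y = 90.7 * 93.6 / 100
= 84.8952 %

84.8952 %


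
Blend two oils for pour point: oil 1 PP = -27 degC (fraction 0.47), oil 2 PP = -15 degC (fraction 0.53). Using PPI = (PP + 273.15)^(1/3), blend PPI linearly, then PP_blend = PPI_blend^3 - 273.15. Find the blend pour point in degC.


PPI_1 = (-27 + 273.15)^(1/3) = 6.2671
PPI_2 = (-15 + 273.15)^(1/3) = 6.36733
PPI_blend = 0.47 * 6.2671 + 0.53 * 6.36733 = 6.320222
PP_blend = 6.320222^3 - 273.15 = 252.4626 - 273.15 = -20.69

-20.69 degC


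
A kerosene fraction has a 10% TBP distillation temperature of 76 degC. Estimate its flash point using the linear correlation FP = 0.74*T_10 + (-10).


FP = 0.74 * 76 + (-10) = 46.24

46.24 degC


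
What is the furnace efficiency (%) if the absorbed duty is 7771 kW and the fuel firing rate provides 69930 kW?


Furnace efficiency = Q_absorbed / Q_fuel * 100
= 7771 / 69930 * 100 = 11.11

11.11 %


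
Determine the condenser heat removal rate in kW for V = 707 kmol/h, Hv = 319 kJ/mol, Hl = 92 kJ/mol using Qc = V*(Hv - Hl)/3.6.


Qc = 707 * (319 - 92) / 3.6 = 707 * 227 / 3.6 = 44580

44580 kW


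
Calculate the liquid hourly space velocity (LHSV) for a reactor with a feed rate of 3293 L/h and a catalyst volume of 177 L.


LHSV = volumetric feed rate / catalyst volume
= 3293 L/h / 177 L
= 18.60 h^-1

18.60 h^-1


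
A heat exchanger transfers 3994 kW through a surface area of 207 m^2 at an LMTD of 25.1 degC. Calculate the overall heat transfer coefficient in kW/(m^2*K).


From Q = U*A*LMTD, U = Q / (A * LMTD)
U = 3994 / (207 * 25.1) = 3994 / 5195.7 = 0.7687

0.7687 kW/(m^2*K)


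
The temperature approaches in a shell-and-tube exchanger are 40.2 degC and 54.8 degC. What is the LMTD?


LMTD = (dT1 - dT2) / ln(dT1/dT2)
= (40.2 - 54.8) / ln(40.2 / 54.8) = -14.6 / -0.309823 = 47.12

47.12 degC


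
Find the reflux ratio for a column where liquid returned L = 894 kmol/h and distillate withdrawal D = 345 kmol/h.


Reflux ratio definition: R = L / D (liquid returned / distillate withdrawn)
L = 894 kmol/h, D = 345 kmol/h
R = 894 / 345 = 2.591

2.591


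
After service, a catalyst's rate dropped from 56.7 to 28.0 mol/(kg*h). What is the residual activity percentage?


Activity (%) = (rate_used / rate_fresh) * 100
rate_used = 28.0, rate_fresh = 56.7
= (28.0 / 56.7) * 100
= 0.4938 * 100 = 49.38

49.38 %


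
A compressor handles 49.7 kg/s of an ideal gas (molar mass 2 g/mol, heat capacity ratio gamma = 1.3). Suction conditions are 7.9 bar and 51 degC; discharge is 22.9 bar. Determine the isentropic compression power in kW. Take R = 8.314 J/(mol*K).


Isentropic work: W = m*(gamma/(gamma-1))*(R*T1/MW)*((P2/P1)^((gamma-1)/gamma) - 1)
T1 = 51 + 273.15 = 324.15 K
Pressure ratio = 22.9 / 7.9 = 2.89873
Exponent = (1.3 - 1)/1.3 = 0.230769
(P2/P1)^exp - 1 = 2.89873^0.230769 - 1 = 0.27839
W = 49.7 * 1.3 / 0.3 * 8.314 * 324.15 / 2 * 0.27839 = 80790

80790 kW


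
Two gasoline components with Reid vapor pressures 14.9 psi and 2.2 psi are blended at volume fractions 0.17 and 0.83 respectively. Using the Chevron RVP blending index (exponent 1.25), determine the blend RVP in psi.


Chevron index: RVP_blend = (sum xi*RVPi^1.25)^(1/1.25)
RVP^1.25 terms: 0.17 * 14.9^1.25 + 0.83 * 2.2^1.25 = 7.20044
RVP_blend = 7.20044^(1/1.25) = 4.852

4.852 psi


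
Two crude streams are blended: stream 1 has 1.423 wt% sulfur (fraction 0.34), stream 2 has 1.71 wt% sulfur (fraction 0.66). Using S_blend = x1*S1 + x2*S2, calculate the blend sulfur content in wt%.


Linear sulfur blending: S_blend = x1*S1 + x2*S2
Contribution 1: 0.34 * 1.423 = 0.48382 wt%
Contribution 2: 0.66 * 1.71 = 1.1286 wt%
S_blend = 0.48382 + 1.1286 = 1.61242

1.61242 wt%


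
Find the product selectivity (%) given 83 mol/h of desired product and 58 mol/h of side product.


Selectivity = desired / (desired + undesired) * 100
Total products = 83 + 58 = 141 mol/h
S = 83 / 141 * 100
= 0.5887 * 100
= 58.87 %

58.87 %


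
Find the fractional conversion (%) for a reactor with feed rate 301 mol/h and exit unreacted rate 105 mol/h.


X = (F_in - F_out) / F_in * 100
Moles reacted = 301 - 105 = 196
X = 196 / 301 * 100
= 0.6512 * 100
= 65.12 %

65.12 %


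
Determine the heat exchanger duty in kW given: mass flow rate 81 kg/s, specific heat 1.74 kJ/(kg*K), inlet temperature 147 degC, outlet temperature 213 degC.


Q = m_dot * cp * delta_T
delta_T = 213 - 147 = 66 K
Q = 81 * 1.74 * 66
= 140.94 * 66
= 9302.04 kW

9302.04 kW


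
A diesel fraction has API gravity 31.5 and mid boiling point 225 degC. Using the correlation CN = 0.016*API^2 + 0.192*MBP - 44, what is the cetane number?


CN = 0.016 * 31.5^2 + 0.192 * 225 - 44
CN = 15.876 + 43.2 - 44 = 15.076

15.076


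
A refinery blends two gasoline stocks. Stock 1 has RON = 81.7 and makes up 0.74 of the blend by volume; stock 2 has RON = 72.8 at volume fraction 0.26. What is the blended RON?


Linear blending: RON_blend = sum(vi * RONi)
Contribution 1: 0.74 * 81.7 = 60.458
Contribution 2: 0.26 * 72.8 = 18.928
RON_blend = 60.458 + 18.928 = 79.386

79.386


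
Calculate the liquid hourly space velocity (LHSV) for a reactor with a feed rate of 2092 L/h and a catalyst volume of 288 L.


LHSV = volumetric feed rate / catalyst volume
= 2092 L/h / 288 L
= 7.264 h^-1

7.264 h^-1


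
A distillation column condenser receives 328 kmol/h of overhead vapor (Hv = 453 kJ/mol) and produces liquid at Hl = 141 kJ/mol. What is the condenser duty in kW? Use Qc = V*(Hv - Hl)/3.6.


Qc = 328 * (453 - 141) / 3.6 = 328 * 312 / 3.6 = 28430

28430 kW


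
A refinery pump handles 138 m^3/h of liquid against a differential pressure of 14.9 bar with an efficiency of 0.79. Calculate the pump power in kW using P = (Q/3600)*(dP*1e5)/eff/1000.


Q = 138 / 3600 = 0.0383333 m^3/s
P = 0.0383333 * (14.9 * 1e5) / 0.79 / 1000 = 72.30

72.30 kW


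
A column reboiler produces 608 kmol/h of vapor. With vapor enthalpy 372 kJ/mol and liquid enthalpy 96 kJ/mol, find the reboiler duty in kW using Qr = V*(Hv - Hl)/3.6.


Qr = 608 * (372 - 96) / 3.6 = 608 * 276 / 3.6 = 46610

46610 kW


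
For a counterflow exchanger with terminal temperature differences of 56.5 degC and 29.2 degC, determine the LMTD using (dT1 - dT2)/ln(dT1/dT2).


LMTD = (dT1 - dT2) / ln(dT1/dT2)
= (56.5 - 29.2) / ln(56.5 / 29.2) = 27.3 / 0.660072 = 41.36

41.36 degC


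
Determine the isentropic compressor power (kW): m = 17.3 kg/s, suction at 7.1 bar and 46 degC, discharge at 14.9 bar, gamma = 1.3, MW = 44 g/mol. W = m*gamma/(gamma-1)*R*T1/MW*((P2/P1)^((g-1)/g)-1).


Isentropic work: W = m*(gamma/(gamma-1))*(R*T1/MW)*((P2/P1)^((gamma-1)/gamma) - 1)
T1 = 46 + 273.15 = 319.15 K
Pressure ratio = 14.9 / 7.1 = 2.09859
Exponent = (1.3 - 1)/1.3 = 0.230769
(P2/P1)^exp - 1 = 2.09859^0.230769 - 1 = 0.186563
W = 17.3 * 1.3 / 0.3 * 8.314 * 319.15 / 44 * 0.186563 = 843.4

843.4 kW


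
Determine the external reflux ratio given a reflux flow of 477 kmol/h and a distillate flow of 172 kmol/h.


Reflux ratio definition: R = L / D (liquid returned / distillate withdrawn)
L = 477 kmol/h, D = 172 kmol/h
R = 477 / 172 = 2.773

2.773


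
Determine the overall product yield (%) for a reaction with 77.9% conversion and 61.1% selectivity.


Overall yield = conversion (%) * selectivity (%) / 100
Conversion = 77.9%, Selectivity = 61.1%
Y = 77.9 * 61.1 / 100
= 47.5969 %

47.5969 %


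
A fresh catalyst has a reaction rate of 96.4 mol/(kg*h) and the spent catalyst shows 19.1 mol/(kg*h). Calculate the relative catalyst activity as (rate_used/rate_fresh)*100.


Activity (%) = (rate_used / rate_fresh) * 100
rate_used = 19.1, rate_fresh = 96.4
= (19.1 / 96.4) * 100
= 0.1981 * 100 = 19.81

19.81 %


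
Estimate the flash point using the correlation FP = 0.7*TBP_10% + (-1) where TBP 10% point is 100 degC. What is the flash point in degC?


FP = 0.7 * 100 + (-1) = 69

69 degC


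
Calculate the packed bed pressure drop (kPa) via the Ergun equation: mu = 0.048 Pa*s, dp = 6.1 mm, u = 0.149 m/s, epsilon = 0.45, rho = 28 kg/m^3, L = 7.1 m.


dp = 6.1 mm = 0.0061 m
Viscous term = 150*0.048*0.149*(1-0.45)^2 / (0.0061^2*0.45^3) = 95707.7
Inertial term = 1.75*28*0.149^2*(1-0.45) / (0.0061*0.45^3) = 1076.38
dP/L = 95707.7 + 1076.38 = 96784.1 Pa/m
dP = 96784.1 * 7.1 / 1000 = 687.2 kPa

687.2 kPa


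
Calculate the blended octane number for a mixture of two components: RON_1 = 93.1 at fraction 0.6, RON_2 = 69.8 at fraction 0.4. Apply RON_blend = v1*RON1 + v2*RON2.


Linear blending: RON_blend = sum(vi * RONi)
Contribution 1: 0.6 * 93.1 = 55.86
Contribution 2: 0.4 * 69.8 = 27.92
RON_blend = 55.86 + 27.92 = 83.78

83.78


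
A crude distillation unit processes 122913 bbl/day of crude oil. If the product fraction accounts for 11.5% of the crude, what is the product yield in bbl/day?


Crude throughput = 122913 bbl/day
Fraction yield = 11.5%
yield = throughput * fraction / 100
yield = 122913 * 11.5 / 100 = 14134.995

14134.995 bbl/day


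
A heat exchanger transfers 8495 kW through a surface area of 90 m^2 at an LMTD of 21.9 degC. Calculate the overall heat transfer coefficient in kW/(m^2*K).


From Q = U*A*LMTD, U = Q / (A * LMTD)
U = 8495 / (90 * 21.9) = 8495 / 1971 = 4.310

4.310 kW/(m^2*K)


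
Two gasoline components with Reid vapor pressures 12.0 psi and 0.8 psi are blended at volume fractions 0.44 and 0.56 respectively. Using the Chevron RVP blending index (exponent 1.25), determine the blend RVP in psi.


Chevron index: RVP_blend = (sum xi*RVPi^1.25)^(1/1.25)
RVP^1.25 terms: 0.44 * 12.0^1.25 + 0.56 * 0.8^1.25 = 10.2509
RVP_blend = 10.2509^(1/1.25) = 6.436

6.436 psi


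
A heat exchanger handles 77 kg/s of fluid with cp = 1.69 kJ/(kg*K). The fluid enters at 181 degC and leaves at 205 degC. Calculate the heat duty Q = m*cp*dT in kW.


Q = m_dot * cp * delta_T
delta_T = 205 - 181 = 24 K
Q = 77 * 1.69 * 24
= 130.13 * 24
= 3123.12 kW

3123.12 kW


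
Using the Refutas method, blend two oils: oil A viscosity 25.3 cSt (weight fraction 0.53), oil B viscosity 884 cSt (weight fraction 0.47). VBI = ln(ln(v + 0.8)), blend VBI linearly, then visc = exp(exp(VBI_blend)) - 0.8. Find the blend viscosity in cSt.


Refutas method: VBN_i = 14.534*ln(ln(visc_i + 0.8)) + 10.975, blended linearly by mass fraction; since VBN is linear in VBI_i = ln(ln(visc_i + 0.8)) and the fractions sum to 1, blend VBI directly: visc = exp(exp(VBI_blend)) - 0.8
VBI_1 = ln(ln(25.3 + 0.8)) = 1.18232
VBI_2 = ln(ln(884 + 0.8)) = 1.91477
VBI_blend = 0.53 * 1.18232 + 0.47 * 1.91477 = 1.52657
visc_blend = exp(exp(1.52657)) - 0.8 = 98.92

98.92 cSt


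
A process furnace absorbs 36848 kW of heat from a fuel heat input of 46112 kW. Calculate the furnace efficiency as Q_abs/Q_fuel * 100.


Furnace efficiency = Q_absorbed / Q_fuel * 100
= 36848 / 46112 * 100 = 79.91

79.91 %


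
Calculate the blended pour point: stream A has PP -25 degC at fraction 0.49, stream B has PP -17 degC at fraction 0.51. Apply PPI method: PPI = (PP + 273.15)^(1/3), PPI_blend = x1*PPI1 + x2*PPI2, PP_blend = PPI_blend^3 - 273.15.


PPI_1 = (-25 + 273.15)^(1/3) = 6.284028
PPI_2 = (-17 + 273.15)^(1/3) = 6.350844
PPI_blend = 0.49 * 6.284028 + 0.51 * 6.350844 = 6.318104
PP_blend = 6.318104^3 - 273.15 = 252.2088 - 273.15 = -20.94

-20.94 degC


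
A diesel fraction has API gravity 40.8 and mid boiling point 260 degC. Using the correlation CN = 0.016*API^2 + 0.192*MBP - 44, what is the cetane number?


CN = 0.016 * 40.8^2 + 0.192 * 260 - 44
CN = 26.63424 + 49.92 - 44 = 32.55424

32.55424


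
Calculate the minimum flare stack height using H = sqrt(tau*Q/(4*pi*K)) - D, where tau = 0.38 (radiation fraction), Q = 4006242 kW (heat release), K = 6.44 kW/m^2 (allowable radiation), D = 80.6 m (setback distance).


tau*Q/(4*pi*K) = 0.38 * 4006242 / (4 * pi * 6.44) = 18811.6
sqrt(18811.6) = 137.155
H = 137.155 - 80.6 = 56.56

56.56 m


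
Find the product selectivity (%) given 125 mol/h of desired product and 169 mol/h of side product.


Selectivity = desired / (desired + undesired) * 100
Total products = 125 + 169 = 294 mol/h
S = 125 / 294 * 100
= 0.4252 * 100
= 42.52 %

42.52 %


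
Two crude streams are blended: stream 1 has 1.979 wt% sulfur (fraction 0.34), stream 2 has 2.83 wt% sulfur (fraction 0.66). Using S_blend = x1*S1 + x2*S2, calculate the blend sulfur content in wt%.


Linear sulfur blending: S_blend = x1*S1 + x2*S2
Contribution 1: 0.34 * 1.979 = 0.67286 wt%
Contribution 2: 0.66 * 2.83 = 1.8678 wt%
S_blend = 0.67286 + 1.8678 = 2.54066

2.54066 wt%


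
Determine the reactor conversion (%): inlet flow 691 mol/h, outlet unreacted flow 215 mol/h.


X = (F_in - F_out) / F_in * 100
Moles reacted = 691 - 215 = 476
X = 476 / 691 * 100
= 0.6889 * 100
= 68.89 %

68.89 %


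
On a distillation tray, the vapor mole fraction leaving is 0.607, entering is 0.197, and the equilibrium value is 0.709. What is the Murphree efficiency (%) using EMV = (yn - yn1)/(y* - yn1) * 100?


Murphree vapor efficiency: EMV = (y_n - y_(n-1)) / (y*_n - y_(n-1)) * 100
EMV = (0.607 - 0.197) / (0.709 - 0.197) * 100 = 0.41 / 0.512 * 100 = 80.08

80.08 %


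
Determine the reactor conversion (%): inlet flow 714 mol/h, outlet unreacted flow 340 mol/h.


X = (F_in - F_out) / F_in * 100
Moles reacted = 714 - 340 = 374
X = 374 / 714 * 100
= 0.5238 * 100
= 52.38 %

52.38 %


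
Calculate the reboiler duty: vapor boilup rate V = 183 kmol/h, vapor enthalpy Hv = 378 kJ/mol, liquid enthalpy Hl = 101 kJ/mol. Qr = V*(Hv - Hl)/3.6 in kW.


Qr = 183 * (378 - 101) / 3.6 = 183 * 277 / 3.6 = 14080

14080 kW


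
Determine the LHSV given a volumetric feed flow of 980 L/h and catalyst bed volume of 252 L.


LHSV = volumetric feed rate / catalyst volume
= 980 L/h / 252 L
= 3.889 h^-1

3.889 h^-1


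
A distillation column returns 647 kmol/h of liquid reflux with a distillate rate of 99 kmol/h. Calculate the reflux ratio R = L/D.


Reflux ratio definition: R = L / D (liquid returned / distillate withdrawn)
L = 647 kmol/h, D = 99 kmol/h
R = 647 / 99 = 6.535

6.535


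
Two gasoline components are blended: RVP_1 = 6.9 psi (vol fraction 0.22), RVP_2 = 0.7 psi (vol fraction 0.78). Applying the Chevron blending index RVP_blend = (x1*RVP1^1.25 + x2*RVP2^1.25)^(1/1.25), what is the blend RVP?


Chevron index: RVP_blend = (sum xi*RVPi^1.25)^(1/1.25)
RVP^1.25 terms: 0.22 * 6.9^1.25 + 0.78 * 0.7^1.25 = 2.9597
RVP_blend = 2.9597^(1/1.25) = 2.382

2.382 psi


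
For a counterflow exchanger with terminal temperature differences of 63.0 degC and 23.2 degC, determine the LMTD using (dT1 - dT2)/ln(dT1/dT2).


LMTD = (dT1 - dT2) / ln(dT1/dT2)
= (63.0 - 23.2) / ln(63.0 / 23.2) = 39.8 / 0.998982 = 39.84

39.84 degC


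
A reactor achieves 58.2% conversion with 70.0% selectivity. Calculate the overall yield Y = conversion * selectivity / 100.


Overall yield = conversion (%) * selectivity (%) / 100
Conversion = 58.2%, Selectivity = 70.0%
Y = 58.2 * 70.0 / 100
= 40.74 %

40.74 %


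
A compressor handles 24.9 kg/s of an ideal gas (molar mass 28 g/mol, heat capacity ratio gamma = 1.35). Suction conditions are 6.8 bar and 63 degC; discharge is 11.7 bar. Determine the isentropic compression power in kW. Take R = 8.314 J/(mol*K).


Isentropic work: W = m*(gamma/(gamma-1))*(R*T1/MW)*((P2/P1)^((gamma-1)/gamma) - 1)
T1 = 63 + 273.15 = 336.15 K
Pressure ratio = 11.7 / 6.8 = 1.72059
Exponent = (1.35 - 1)/1.35 = 0.259259
(P2/P1)^exp - 1 = 1.72059^0.259259 - 1 = 0.151069
W = 24.9 * 1.35 / 0.35 * 8.314 * 336.15 / 28 * 0.151069 = 1448

1448 kW


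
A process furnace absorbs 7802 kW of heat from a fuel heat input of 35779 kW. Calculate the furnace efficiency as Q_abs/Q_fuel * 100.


Furnace efficiency = Q_absorbed / Q_fuel * 100
= 7802 / 35779 * 100 = 21.81

21.81 %


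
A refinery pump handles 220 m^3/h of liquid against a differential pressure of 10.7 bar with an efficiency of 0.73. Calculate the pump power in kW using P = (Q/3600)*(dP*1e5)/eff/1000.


Q = 220 / 3600 = 0.0611111 m^3/s
P = 0.0611111 * (10.7 * 1e5) / 0.73 / 1000 = 89.57

89.57 kW


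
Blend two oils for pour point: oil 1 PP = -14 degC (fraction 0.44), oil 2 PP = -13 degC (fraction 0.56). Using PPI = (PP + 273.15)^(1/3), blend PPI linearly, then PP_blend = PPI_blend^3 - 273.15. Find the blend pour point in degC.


PPI_1 = (-14 + 273.15)^(1/3) = 6.375541
PPI_2 = (-13 + 273.15)^(1/3) = 6.383731
PPI_blend = 0.44 * 6.375541 + 0.56 * 6.383731 = 6.380127
PP_blend = 6.380127^3 - 273.15 = 259.7096 - 273.15 = -13.44

-13.44 degC


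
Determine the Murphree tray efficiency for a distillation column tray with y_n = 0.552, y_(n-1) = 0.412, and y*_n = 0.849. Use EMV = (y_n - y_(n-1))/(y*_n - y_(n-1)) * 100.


Murphree vapor efficiency: EMV = (y_n - y_(n-1)) / (y*_n - y_(n-1)) * 100
EMV = (0.552 - 0.412) / (0.849 - 0.412) * 100 = 0.14 / 0.437 * 100 = 32.04

32.04 %


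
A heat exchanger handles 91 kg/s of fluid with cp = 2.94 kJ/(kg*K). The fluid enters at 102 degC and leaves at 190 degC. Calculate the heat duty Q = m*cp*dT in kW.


Q = m_dot * cp * delta_T
delta_T = 190 - 102 = 88 K
Q = 91 * 2.94 * 88
= 267.54 * 88
= 23543.52 kW

23543.52 kW


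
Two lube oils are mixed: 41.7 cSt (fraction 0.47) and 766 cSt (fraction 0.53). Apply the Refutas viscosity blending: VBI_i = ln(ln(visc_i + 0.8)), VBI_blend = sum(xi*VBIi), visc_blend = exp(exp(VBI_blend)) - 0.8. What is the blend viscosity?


Refutas method: VBN_i = 14.534*ln(ln(visc_i + 0.8)) + 10.975, blended linearly by mass fraction; since VBN is linear in VBI_i = ln(ln(visc_i + 0.8)) and the fractions sum to 1, blend VBI directly: visc = exp(exp(VBI_blend)) - 0.8
VBI_1 = ln(ln(41.7 + 0.8)) = 1.32162
VBI_2 = ln(ln(766 + 0.8)) = 1.89345
VBI_blend = 0.47 * 1.32162 + 0.53 * 1.89345 = 1.62469
visc_blend = exp(exp(1.62469)) - 0.8 = 159.5

159.5 cSt


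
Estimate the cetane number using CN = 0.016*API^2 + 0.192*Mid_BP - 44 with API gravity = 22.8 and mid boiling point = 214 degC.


CN = 0.016 * 22.8^2 + 0.192 * 214 - 44
CN = 8.31744 + 41.088 - 44 = 5.40544

5.40544


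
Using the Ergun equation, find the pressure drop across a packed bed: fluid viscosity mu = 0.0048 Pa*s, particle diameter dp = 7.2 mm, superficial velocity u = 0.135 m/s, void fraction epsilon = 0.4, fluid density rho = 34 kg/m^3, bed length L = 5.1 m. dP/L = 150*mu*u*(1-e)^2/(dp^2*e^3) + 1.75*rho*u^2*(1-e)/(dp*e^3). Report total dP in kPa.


dp = 7.2 mm = 0.0072 m
Viscous term = 150*0.0048*0.135*(1-0.4)^2 / (0.0072^2*0.4^3) = 10546.9
Inertial term = 1.75*34*0.135^2*(1-0.4) / (0.0072*0.4^3) = 1411.96
dP/L = 10546.9 + 1411.96 = 11958.9 Pa/m
dP = 11958.9 * 5.1 / 1000 = 60.99 kPa

60.99 kPa


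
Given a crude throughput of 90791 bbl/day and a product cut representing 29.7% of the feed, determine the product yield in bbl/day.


Crude throughput = 90791 bbl/day
Fraction yield = 29.7%
yield = throughput * fraction / 100
yield = 90791 * 29.7 / 100 = 26964.927

26964.927 bbl/day


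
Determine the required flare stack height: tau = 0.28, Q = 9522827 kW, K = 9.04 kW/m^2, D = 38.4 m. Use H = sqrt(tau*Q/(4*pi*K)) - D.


tau*Q/(4*pi*K) = 0.28 * 9522827 / (4 * pi * 9.04) = 23471.8
sqrt(23471.8) = 153.205
H = 153.205 - 38.4 = 114.8

114.8 m


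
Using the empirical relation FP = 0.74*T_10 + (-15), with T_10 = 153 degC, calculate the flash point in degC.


FP = 0.74 * 153 + (-15) = 98.22

98.22 degC


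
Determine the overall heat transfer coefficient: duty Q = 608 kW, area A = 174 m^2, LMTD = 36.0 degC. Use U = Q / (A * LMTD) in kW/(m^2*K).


From Q = U*A*LMTD, U = Q / (A * LMTD)
U = 608 / (174 * 36.0) = 608 / 6264 = 0.09706

0.09706 kW/(m^2*K)


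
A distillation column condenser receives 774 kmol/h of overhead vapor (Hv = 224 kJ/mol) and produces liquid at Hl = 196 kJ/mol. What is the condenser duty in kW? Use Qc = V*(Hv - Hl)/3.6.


Qc = 774 * (224 - 196) / 3.6 = 774 * 28 / 3.6 = 6020

6020 kW


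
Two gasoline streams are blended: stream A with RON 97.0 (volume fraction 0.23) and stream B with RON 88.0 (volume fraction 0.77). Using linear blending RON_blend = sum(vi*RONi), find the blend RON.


Linear blending: RON_blend = sum(vi * RONi)
Contribution 1: 0.23 * 97.0 = 22.31
Contribution 2: 0.77 * 88.0 = 67.76
RON_blend = 22.31 + 67.76 = 90.07

90.07


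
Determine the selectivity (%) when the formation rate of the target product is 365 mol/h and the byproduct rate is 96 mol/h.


Selectivity = desired / (desired + undesired) * 100
Total products = 365 + 96 = 461 mol/h
S = 365 / 461 * 100
= 0.7918 * 100
= 79.18 %

79.18 %


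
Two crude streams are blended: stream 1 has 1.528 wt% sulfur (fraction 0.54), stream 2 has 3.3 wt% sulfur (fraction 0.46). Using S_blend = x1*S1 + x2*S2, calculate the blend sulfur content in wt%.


Linear sulfur blending: S_blend = x1*S1 + x2*S2
Contribution 1: 0.54 * 1.528 = 0.82512 wt%
Contribution 2: 0.46 * 3.3 = 1.518 wt%
S_blend = 0.82512 + 1.518 = 2.34312

2.34312 wt%


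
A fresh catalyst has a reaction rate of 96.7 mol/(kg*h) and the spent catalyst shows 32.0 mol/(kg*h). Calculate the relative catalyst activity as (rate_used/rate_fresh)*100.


Activity (%) = (rate_used / rate_fresh) * 100
rate_used = 32.0, rate_fresh = 96.7
= (32.0 / 96.7) * 100
= 0.3309 * 100 = 33.09

33.09 %


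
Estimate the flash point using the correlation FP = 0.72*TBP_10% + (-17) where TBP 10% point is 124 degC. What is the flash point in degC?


FP = 0.72 * 124 + (-17) = 72.28

72.28 degC


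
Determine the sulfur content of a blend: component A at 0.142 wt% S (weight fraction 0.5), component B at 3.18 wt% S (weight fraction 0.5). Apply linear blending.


Linear sulfur blending: S_blend = x1*S1 + x2*S2
Contribution 1: 0.5 * 0.142 = 0.071 wt%
Contribution 2: 0.5 * 3.18 = 1.59 wt%
S_blend = 0.071 + 1.59 = 1.661

1.661 wt%


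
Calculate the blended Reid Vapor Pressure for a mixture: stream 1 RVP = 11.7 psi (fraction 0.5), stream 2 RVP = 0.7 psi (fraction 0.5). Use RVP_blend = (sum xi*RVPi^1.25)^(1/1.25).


Chevron index: RVP_blend = (sum xi*RVPi^1.25)^(1/1.25)
RVP^1.25 terms: 0.5 * 11.7^1.25 + 0.5 * 0.7^1.25 = 11.1395
RVP_blend = 11.1395^(1/1.25) = 6.878

6.878 psi


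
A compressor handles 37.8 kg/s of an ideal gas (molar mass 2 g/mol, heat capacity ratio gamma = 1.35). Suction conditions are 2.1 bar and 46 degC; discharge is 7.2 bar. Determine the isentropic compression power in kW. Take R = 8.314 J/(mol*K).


Isentropic work: W = m*(gamma/(gamma-1))*(R*T1/MW)*((P2/P1)^((gamma-1)/gamma) - 1)
T1 = 46 + 273.15 = 319.15 K
Pressure ratio = 7.2 / 2.1 = 3.42857
Exponent = (1.35 - 1)/1.35 = 0.259259
(P2/P1)^exp - 1 = 3.42857^0.259259 - 1 = 0.376363
W = 37.8 * 1.35 / 0.35 * 8.314 * 319.15 / 2 * 0.376363 = 72800

72800 kW


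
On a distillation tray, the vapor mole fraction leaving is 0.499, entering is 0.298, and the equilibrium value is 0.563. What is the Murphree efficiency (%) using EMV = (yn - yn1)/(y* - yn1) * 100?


Murphree vapor efficiency: EMV = (y_n - y_(n-1)) / (y*_n - y_(n-1)) * 100
EMV = (0.499 - 0.298) / (0.563 - 0.298) * 100 = 0.201 / 0.265 * 100 = 75.85

75.85 %


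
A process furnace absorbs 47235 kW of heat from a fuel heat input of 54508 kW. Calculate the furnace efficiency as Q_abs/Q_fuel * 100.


Furnace efficiency = Q_absorbed / Q_fuel * 100
= 47235 / 54508 * 100 = 86.66

86.66 %


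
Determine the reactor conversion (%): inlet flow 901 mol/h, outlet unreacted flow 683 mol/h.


X = (F_in - F_out) / F_in * 100
Moles reacted = 901 - 683 = 218
X = 218 / 901 * 100
= 0.2420 * 100
= 24.20 %

24.20 %


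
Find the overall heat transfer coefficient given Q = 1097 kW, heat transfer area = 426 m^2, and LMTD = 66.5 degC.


From Q = U*A*LMTD, U = Q / (A * LMTD)
U = 1097 / (426 * 66.5) = 1097 / 28329 = 0.03872

0.03872 kW/(m^2*K)


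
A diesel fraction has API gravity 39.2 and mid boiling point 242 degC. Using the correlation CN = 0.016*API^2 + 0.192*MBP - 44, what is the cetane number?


CN = 0.016 * 39.2^2 + 0.192 * 242 - 44
CN = 24.58624 + 46.464 - 44 = 27.05024

27.05024


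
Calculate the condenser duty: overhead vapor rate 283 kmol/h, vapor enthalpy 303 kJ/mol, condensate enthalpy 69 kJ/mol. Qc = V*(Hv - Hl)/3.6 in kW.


Qc = 283 * (303 - 69) / 3.6 = 283 * 234 / 3.6 = 18400

18400 kW


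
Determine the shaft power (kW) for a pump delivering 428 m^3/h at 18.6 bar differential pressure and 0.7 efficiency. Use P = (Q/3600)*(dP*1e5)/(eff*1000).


Q = 428 / 3600 = 0.118889 m^3/s
P = 0.118889 * (18.6 * 1e5) / 0.7 / 1000 = 315.9

315.9 kW


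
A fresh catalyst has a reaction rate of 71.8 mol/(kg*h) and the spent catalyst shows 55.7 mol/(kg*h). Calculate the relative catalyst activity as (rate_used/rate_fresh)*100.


Activity (%) = (rate_used / rate_fresh) * 100
rate_used = 55.7, rate_fresh = 71.8
= (55.7 / 71.8) * 100
= 0.7758 * 100 = 77.58

77.58 %


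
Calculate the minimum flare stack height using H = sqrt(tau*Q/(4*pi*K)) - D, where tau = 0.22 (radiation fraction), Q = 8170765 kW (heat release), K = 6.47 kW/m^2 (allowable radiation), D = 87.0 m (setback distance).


tau*Q/(4*pi*K) = 0.22 * 8170765 / (4 * pi * 6.47) = 22109.1
sqrt(22109.1) = 148.691
H = 148.691 - 87.0 = 61.69

61.69 m


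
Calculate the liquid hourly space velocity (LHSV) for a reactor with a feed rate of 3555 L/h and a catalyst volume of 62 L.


LHSV = volumetric feed rate / catalyst volume
= 3555 L/h / 62 L
= 57.34 h^-1

57.34 h^-1


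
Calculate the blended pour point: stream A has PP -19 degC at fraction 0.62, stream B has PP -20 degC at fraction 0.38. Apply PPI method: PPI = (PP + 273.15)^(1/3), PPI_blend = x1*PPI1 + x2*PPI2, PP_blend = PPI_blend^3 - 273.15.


PPI_1 = (-19 + 273.15)^(1/3) = 6.334272
PPI_2 = (-20 + 273.15)^(1/3) = 6.325953
PPI_blend = 0.62 * 6.334272 + 0.38 * 6.325953 = 6.331111
PP_blend = 6.331111^3 - 273.15 = 253.7697 - 273.15 = -19.38

-19.38 degC


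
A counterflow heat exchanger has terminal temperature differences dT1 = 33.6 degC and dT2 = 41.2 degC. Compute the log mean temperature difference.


LMTD = (dT1 - dT2) / ln(dT1/dT2)
= (33.6 - 41.2) / ln(33.6 / 41.2) = -7.6 / -0.203912 = 37.27

37.27 degC


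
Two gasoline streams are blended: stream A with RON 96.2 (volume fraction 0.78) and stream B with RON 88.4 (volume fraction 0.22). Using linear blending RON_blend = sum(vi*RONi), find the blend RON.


Linear blending: RON_blend = sum(vi * RONi)
Contribution 1: 0.78 * 96.2 = 75.036
Contribution 2: 0.22 * 88.4 = 19.448
RON_blend = 75.036 + 19.448 = 94.484

94.484


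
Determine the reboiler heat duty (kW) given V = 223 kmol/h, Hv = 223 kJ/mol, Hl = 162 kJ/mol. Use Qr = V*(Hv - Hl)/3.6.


Qr = 223 * (223 - 162) / 3.6 = 223 * 61 / 3.6 = 3779

3779 kW


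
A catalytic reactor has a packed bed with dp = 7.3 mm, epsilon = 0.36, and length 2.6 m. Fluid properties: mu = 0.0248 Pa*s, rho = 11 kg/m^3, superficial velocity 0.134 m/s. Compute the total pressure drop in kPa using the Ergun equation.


dp = 7.3 mm = 0.0073 m
Viscous term = 150*0.0248*0.134*(1-0.36)^2 / (0.0073^2*0.36^3) = 82121
Inertial term = 1.75*11*0.134^2*(1-0.36) / (0.0073*0.36^3) = 649.516
dP/L = 82121 + 649.516 = 82770.5 Pa/m
dP = 82770.5 * 2.6 / 1000 = 215.2 kPa

215.2 kPa


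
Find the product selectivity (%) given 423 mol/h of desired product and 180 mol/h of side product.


Selectivity = desired / (desired + undesired) * 100
Total products = 423 + 180 = 603 mol/h
S = 423 / 603 * 100
= 0.7015 * 100
= 70.15 %

70.15 %


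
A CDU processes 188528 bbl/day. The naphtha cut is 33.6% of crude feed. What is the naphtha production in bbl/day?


Crude throughput = 188528 bbl/day
Fraction yield = 33.6%
yield = throughput * fraction / 100
yield = 188528 * 33.6 / 100 = 63345.408

63345.408 bbl/day


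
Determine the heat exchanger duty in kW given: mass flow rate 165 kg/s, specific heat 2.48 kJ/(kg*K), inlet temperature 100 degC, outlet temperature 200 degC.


Q = m_dot * cp * delta_T
delta_T = 200 - 100 = 100 K
Q = 165 * 2.48 * 100
= 409.2 * 100
= 40920 kW

40920 kW


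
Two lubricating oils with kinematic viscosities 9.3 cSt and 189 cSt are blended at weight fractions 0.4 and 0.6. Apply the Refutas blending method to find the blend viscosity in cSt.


Refutas method: VBN_i = 14.534*ln(ln(visc_i + 0.8)) + 10.975, blended linearly by mass fraction; since VBN is linear in VBI_i = ln(ln(visc_i + 0.8)) and the fractions sum to 1, blend VBI directly: visc = exp(exp(VBI_blend)) - 0.8
VBI_1 = ln(ln(9.3 + 0.8)) = 0.838345
VBI_2 = ln(ln(189 + 0.8)) = 1.65746
VBI_blend = 0.4 * 0.838345 + 0.6 * 1.65746 = 1.32981
visc_blend = exp(exp(1.32981)) - 0.8 = 43.03

43.03 cSt


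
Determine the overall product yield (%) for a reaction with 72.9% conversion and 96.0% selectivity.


Overall yield = conversion (%) * selectivity (%) / 100
Conversion = 72.9%, Selectivity = 96.0%
Y = 72.9 * 96.0 / 100
= 69.984 %

69.984 %


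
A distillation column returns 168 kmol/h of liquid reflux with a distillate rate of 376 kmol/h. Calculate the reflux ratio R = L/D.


Reflux ratio definition: R = L / D (liquid returned / distillate withdrawn)
L = 168 kmol/h, D = 376 kmol/h
R = 168 / 376 = 0.4468

0.4468


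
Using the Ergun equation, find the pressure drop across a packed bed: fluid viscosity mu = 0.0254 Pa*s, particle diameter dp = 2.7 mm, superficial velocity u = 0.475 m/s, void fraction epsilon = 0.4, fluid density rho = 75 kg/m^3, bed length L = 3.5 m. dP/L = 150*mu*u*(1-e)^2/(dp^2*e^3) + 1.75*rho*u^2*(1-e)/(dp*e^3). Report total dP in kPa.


dp = 2.7 mm = 0.0027 m
Viscous term = 150*0.0254*0.475*(1-0.4)^2 / (0.0027^2*0.4^3) = 1396410
Inertial term = 1.75*75*0.475^2*(1-0.4) / (0.0027*0.4^3) = 102824
dP/L = 1396410 + 102824 = 1499230 Pa/m
dP = 1499230 * 3.5 / 1000 = 5247 kPa

5247 kPa


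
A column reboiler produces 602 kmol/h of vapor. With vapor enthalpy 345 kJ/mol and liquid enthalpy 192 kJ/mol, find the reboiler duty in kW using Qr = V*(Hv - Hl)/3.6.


Qr = 602 * (345 - 192) / 3.6 = 602 * 153 / 3.6 = 25580

25580 kW


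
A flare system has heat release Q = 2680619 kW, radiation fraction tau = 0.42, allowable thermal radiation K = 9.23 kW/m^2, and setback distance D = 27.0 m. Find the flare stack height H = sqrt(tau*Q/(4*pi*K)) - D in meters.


tau*Q/(4*pi*K) = 0.42 * 2680619 / (4 * pi * 9.23) = 9706.73
sqrt(9706.73) = 98.5227
H = 98.5227 - 27.0 = 71.52

71.52 m


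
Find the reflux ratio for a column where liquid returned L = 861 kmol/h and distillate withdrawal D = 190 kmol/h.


Reflux ratio definition: R = L / D (liquid returned / distillate withdrawn)
L = 861 kmol/h, D = 190 kmol/h
R = 861 / 190 = 4.532

4.532


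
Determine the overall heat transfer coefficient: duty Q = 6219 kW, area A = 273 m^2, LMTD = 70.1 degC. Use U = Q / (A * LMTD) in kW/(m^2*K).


From Q = U*A*LMTD, U = Q / (A * LMTD)
U = 6219 / (273 * 70.1) = 6219 / 19137.3 = 0.3250

0.3250 kW/(m^2*K)


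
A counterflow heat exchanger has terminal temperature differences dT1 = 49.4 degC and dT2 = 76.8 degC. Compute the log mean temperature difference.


LMTD = (dT1 - dT2) / ln(dT1/dT2)
= (49.4 - 76.8) / ln(49.4 / 76.8) = -27.4 / -0.441254 = 62.10

62.10 degC


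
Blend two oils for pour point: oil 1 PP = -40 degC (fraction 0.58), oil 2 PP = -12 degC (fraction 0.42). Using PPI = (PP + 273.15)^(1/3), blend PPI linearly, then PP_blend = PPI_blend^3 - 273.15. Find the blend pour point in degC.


PPI_1 = (-40 + 273.15)^(1/3) = 6.15477
PPI_2 = (-12 + 273.15)^(1/3) = 6.391901
PPI_blend = 0.58 * 6.15477 + 0.42 * 6.391901 = 6.254365
PP_blend = 6.254365^3 - 273.15 = 244.6525 - 273.15 = -28.5

-28.5 degC


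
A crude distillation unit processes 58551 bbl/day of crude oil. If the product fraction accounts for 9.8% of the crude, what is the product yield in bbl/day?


Crude throughput = 58551 bbl/day
Fraction yield = 9.8%
yield = throughput * fraction / 100
yield = 58551 * 9.8 / 100 = 5737.998

5737.998 bbl/day


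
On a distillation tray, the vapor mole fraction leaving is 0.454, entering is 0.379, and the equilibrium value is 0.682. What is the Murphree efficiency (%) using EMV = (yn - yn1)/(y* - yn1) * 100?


Murphree vapor efficiency: EMV = (y_n - y_(n-1)) / (y*_n - y_(n-1)) * 100
EMV = (0.454 - 0.379) / (0.682 - 0.379) * 100 = 0.075 / 0.303 * 100 = 24.75

24.75 %


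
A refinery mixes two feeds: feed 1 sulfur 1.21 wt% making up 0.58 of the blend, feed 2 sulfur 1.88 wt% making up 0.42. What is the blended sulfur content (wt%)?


Linear sulfur blending: S_blend = x1*S1 + x2*S2
Contribution 1: 0.58 * 1.21 = 0.7018 wt%
Contribution 2: 0.42 * 1.88 = 0.7896 wt%
S_blend = 0.7018 + 0.7896 = 1.4914

1.4914 wt%


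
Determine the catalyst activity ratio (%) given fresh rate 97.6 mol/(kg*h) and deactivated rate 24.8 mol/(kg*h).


Activity (%) = (rate_used / rate_fresh) * 100
rate_used = 24.8, rate_fresh = 97.6
= (24.8 / 97.6) * 100
= 0.2541 * 100 = 25.41

25.41 %


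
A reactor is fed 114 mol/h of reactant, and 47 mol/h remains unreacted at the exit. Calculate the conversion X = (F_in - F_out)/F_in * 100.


X = (F_in - F_out) / F_in * 100
Moles reacted = 114 - 47 = 67
X = 67 / 114 * 100
= 0.5877 * 100
= 58.77 %

58.77 %


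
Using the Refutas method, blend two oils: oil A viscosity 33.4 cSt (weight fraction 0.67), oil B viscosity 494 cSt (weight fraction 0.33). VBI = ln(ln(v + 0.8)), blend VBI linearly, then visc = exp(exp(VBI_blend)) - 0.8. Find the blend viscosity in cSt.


Refutas method: VBN_i = 14.534*ln(ln(visc_i + 0.8)) + 10.975, blended linearly by mass fraction; since VBN is linear in VBI_i = ln(ln(visc_i + 0.8)) and the fractions sum to 1, blend VBI directly: visc = exp(exp(VBI_blend)) - 0.8
VBI_1 = ln(ln(33.4 + 0.8)) = 1.26193
VBI_2 = ln(ln(494 + 0.8)) = 1.82522
VBI_blend = 0.67 * 1.26193 + 0.33 * 1.82522 = 1.44782
visc_blend = exp(exp(1.44782)) - 0.8 = 69.57

69.57 cSt


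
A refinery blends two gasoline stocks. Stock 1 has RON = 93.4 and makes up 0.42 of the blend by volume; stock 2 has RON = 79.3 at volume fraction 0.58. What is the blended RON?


Linear blending: RON_blend = sum(vi * RONi)
Contribution 1: 0.42 * 93.4 = 39.228
Contribution 2: 0.58 * 79.3 = 45.994
RON_blend = 39.228 + 45.994 = 85.222

85.222


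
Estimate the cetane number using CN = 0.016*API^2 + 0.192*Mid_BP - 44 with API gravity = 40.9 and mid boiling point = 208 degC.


CN = 0.016 * 40.9^2 + 0.192 * 208 - 44
CN = 26.76496 + 39.936 - 44 = 22.70096

22.70096


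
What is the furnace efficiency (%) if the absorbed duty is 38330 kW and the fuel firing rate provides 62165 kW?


Furnace efficiency = Q_absorbed / Q_fuel * 100
= 38330 / 62165 * 100 = 61.66

61.66 %


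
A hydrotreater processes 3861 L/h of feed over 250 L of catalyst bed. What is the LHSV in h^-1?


LHSV = volumetric feed rate / catalyst volume
= 3861 L/h / 250 L
= 15.44 h^-1

15.44 h^-1


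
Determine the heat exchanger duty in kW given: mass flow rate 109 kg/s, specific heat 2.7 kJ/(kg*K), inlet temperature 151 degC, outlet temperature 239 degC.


Q = m_dot * cp * delta_T
delta_T = 239 - 151 = 88 K
Q = 109 * 2.7 * 88
= 294.3 * 88
= 25898.4 kW

25898.4 kW


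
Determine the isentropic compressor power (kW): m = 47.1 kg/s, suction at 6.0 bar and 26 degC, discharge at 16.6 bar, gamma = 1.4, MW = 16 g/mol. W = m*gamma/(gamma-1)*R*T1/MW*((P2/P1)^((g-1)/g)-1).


Isentropic work: W = m*(gamma/(gamma-1))*(R*T1/MW)*((P2/P1)^((gamma-1)/gamma) - 1)
T1 = 26 + 273.15 = 299.15 K
Pressure ratio = 16.6 / 6.0 = 2.76667
Exponent = (1.4 - 1)/1.4 = 0.285714
(P2/P1)^exp - 1 = 2.76667^0.285714 - 1 = 0.337437
W = 47.1 * 1.4 / 0.4 * 8.314 * 299.15 / 16 * 0.337437 = 8647

8647 kW


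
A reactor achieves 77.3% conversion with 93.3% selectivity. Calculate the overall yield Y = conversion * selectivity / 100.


Overall yield = conversion (%) * selectivity (%) / 100
Conversion = 77.3%, Selectivity = 93.3%
Y = 77.3 * 93.3 / 100
= 72.1209 %

72.1209 %


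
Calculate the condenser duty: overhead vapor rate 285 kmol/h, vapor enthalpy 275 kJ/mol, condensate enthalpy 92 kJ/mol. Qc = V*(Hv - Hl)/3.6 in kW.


Qc = 285 * (275 - 92) / 3.6 = 285 * 183 / 3.6 = 14490

14490 kW


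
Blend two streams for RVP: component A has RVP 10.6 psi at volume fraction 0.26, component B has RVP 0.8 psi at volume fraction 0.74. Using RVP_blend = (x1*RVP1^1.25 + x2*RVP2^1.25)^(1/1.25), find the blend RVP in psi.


Chevron index: RVP_blend = (sum xi*RVPi^1.25)^(1/1.25)
RVP^1.25 terms: 0.26 * 10.6^1.25 + 0.74 * 0.8^1.25 = 5.53273
RVP_blend = 5.53273^(1/1.25) = 3.930

3.930 psi
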